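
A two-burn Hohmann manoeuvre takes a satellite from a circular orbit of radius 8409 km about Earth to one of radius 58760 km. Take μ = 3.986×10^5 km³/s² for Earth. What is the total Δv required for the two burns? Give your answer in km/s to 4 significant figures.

The Hohmann ellipse has a_t = (r₁ + r₂)/2 = 33584.5 km.
At r₁ the circular-orbit speed is v₁ = √(μ/r₁) = 6.885 km/s.
On the transfer ellipse at r₁, v² = μ(2/r − 1/a) gives v_p = √[μ(2/r₁ − 1/a_t)] = 9.107 km/s.
First burn Δv₁ = |v_p − v₁| = 2.222 km/s.
At r₂, v₂ = √(μ/r₂) = 2.6045 km/s.
Transfer-orbit speed at r₂: v_a = √[μ(2/r₂ − 1/a_t)] = 1.3033 km/s.
Second burn Δv₂ = |v₂ − v_a| = 1.301 km/s.
Total Δv = Δv₁ + Δv₂ = 3.523 km/s.

Δv = 3.523 km/s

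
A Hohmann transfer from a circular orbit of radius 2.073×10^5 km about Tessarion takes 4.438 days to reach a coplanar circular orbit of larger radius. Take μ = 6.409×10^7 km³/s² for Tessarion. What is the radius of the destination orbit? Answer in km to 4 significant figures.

Transfer time t = 4.438 days = 3.834432×10^5 s, and t = π√(a_t³/μ).
So a_t = (μ t²/π²)^(1/3) = (6.409×10^7 × (3.834432×10^5)² / π²)^(1/3) = 9.8469×10^5 km.
Since a_t = (r₁ + r₂)/2, r₂ = 2a_t − r₁ = 2×9.8469×10^5 − 2.073×10^5 = 1.76208×10^6 km.

r₂ = 1.762×10^6 km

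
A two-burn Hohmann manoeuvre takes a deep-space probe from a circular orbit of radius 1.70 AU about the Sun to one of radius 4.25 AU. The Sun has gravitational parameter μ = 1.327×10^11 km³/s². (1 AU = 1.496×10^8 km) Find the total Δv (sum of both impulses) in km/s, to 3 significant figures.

In km: r₁ = 1.70 × 1.496×10^8 = 2.5432×10^8 km; r₂ = 4.25 × 1.496×10^8 = 6.358×10^8 km.
Transfer-ellipse semi-major axis a_t = (r₁ + r₂)/2 = (2.5432×10^8 + 6.358×10^8)/2 = 4.4506×10^8 km.
Circular speed at r₁: v₁ = √(μ/r₁) = √(1.327×10^11/2.5432×10^8) = 22.84 km/s.
On the transfer ellipse at r₁, vis-viva gives v_p = √[μ(2/r₁ − 1/a_t)] = 27.30 km/s.
First burn Δv₁ = |v_p − v₁| = 4.460 km/s.
At r₂, v₂ = √(μ/r₂) = 14.447 km/s.
Transfer-orbit speed at r₂: v_a = √[μ(2/r₂ − 1/a_t)] = 10.921 km/s.
Second burn Δv₂ = |v₂ − v_a| = 3.526 km/s.
Δv = Δv₁ + Δv₂ = 4.460 + 3.526 = 7.986 km/s.

Δv = 7.99 km/s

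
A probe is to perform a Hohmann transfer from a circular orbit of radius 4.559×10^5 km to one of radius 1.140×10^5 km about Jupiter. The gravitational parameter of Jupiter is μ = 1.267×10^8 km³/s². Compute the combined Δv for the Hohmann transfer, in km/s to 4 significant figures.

Δv = 14.96 km/s

Semi-major axis of the transfer orbit: a_t = (4.559×10^5 + 1.140×10^5)/2 = 2.8495×10^5 km.
At r₁ the circular-orbit speed is v₁ = √(μ/r₁) = 16.6707 km/s.
On the transfer ellipse at r₁, vis-viva gives v_a = √[μ(2/r₁ − 1/a_t)] = 10.5444 km/s.
First burn Δv₁ = |v_a − v₁| = 6.126 km/s.
At r₂, v₂ = √(μ/r₂) = 33.3377 km/s.
Transfer-orbit speed at r₂: v_p = √[μ(2/r₂ − 1/a_t)] = 42.1683 km/s.
Second burn Δv₂ = |v₂ − v_p| = 8.831 km/s.
Total Δv = Δv₁ + Δv₂ = 14.96 km/s.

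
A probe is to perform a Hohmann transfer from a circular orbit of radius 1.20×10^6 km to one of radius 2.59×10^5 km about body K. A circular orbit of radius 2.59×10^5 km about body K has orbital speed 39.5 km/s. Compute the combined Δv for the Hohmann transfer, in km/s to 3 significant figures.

Δv = 18.6 km/s

From the circular-orbit relation v² = μ/r at r = 2.59×10^5 km: μ = v²r = (39.5)² × 2.59×10^5 = 4.04105×10^8 km³/s².
Semi-major axis of the transfer orbit: a_t = (1.200×10^6 + 2.590×10^5)/2 = 7.295×10^5 km.
At r₁ the circular-orbit speed is v₁ = √(μ/r₁) = 18.35086 km/s.
On the transfer ellipse at r₁, vis-viva equation gives v_a = √[μ(2/r₁ − 1/a_t)] = 10.93437 km/s.
First burn Δv₁ = |v_a − v₁| = 7.416 km/s.
Circular speed at r₂: v₂ = √(μ/r₂) = 39.50 km/s.
Transfer-orbit speed at r₂: v_p = √[μ(2/r₂ − 1/a_t)] = 50.66 km/s.
Second burn Δv₂ = |v₂ − v_p| = 11.16 km/s.
Δv = Δv₁ + Δv₂ = 7.416 + 11.16 = 18.58 km/s.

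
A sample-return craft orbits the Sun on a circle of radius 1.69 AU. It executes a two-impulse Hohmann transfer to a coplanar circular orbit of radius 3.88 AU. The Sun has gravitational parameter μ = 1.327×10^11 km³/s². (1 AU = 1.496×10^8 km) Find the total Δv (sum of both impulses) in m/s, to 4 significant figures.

In km: r₁ = 1.69 × 1.496×10^8 = 2.52824×10^8 km; r₂ = 3.88 × 1.496×10^8 = 5.80448×10^8 km.
The Hohmann ellipse has a_t = (r₁ + r₂)/2 = 4.16636×10^8 km.
Circular speed at r₁: v₁ = √(μ/r₁) = √(1.327×10^11/2.52824×10^8) = 22.910 km/s.
On the transfer ellipse at r₁, vis-viva equation gives v_p = √[μ(2/r₁ − 1/a_t)] = 27.041 km/s.
First burn Δv₁ = |v_p − v₁| = 4.131 km/s.
Circular speed at r₂: v₂ = √(μ/r₂) = 15.120 km/s.
Transfer-orbit speed at r₂: v_a = √[μ(2/r₂ − 1/a_t)] = 11.778 km/s.
Second burn Δv₂ = |v₂ − v_a| = 3.342 km/s.
Δv = Δv₁ + Δv₂ = 4.131 + 3.342 = 7.473 km/s.

Δv = 7473 m/s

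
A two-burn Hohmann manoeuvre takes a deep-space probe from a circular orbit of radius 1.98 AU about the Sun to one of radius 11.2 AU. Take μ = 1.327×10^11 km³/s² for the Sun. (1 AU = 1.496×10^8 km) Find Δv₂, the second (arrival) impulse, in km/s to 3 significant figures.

In km: r₁ = 1.98 × 1.496×10^8 = 2.96208×10^8 km; r₂ = 11.2 × 1.496×10^8 = 1.67552×10^9 km.
Transfer-ellipse semi-major axis a_t = (r₁ + r₂)/2 = (2.96208×10^8 + 1.67552×10^9)/2 = 9.85864×10^8 km.
Circular speed at r = 1.67552×10^9 km: v_c = √(μ/r) = 8.899 km/s.
Transfer-orbit speed at the same r (vis-viva, a = a_t): v_t = √[μ(2/r − 1/a_t)] = 4.878 km/s.
Δv₂ = |v_t − v_c| = |4.878 − 8.899| = 4.021 km/s.

Δv₂ = 4.02 km/s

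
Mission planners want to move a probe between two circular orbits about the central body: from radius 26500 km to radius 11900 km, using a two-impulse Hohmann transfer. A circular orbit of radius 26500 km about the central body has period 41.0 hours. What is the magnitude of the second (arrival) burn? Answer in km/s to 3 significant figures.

From Kepler's third law T² = 4π²r³/μ at r = 26500 km, T = 41.0 hours = 41.0 × 3600 s = 1.476×10^5 s: μ = 4π²r³/T² = 33722.9 km³/s².
Transfer-ellipse semi-major axis a_t = (r₁ + r₂)/2 = (26500 + 11900)/2 = 19200 km.
Circular speed at r = 11900 km: v_c = √(μ/r) = 1.6834 km/s.
Transfer-orbit speed at the same r (vis-viva, a = a_t): v_t = √[μ(2/r − 1/a_t)] = 1.9777 km/s.
Δv₂ = |v_t − v_c| = |1.9777 − 1.6834| = 0.2943 km/s.

Δv₂ = 0.294 km/s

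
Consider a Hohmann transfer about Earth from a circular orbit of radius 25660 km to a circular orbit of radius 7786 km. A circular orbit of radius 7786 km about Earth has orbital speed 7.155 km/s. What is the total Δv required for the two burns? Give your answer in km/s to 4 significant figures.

From the circular-orbit relation v² = μ/r at r = 7786 km: μ = v²r = (7.155)² × 7786 = 3.98597×10^5 km³/s².
Semi-major axis of the transfer orbit: a_t = (25660 + 7786)/2 = 16723 km.
Circular speed at r₁: v₁ = √(μ/r₁) = √(3.98597×10^5/25660) = 3.941 km/s.
On the transfer ellipse at r₁, v² = μ(2/r − 1/a) gives v_a = √[μ(2/r₁ − 1/a_t)] = 2.689 km/s.
First burn Δv₁ = |v_a − v₁| = 1.252 km/s.
Circular speed at r₂: v₂ = √(μ/r₂) = 7.155 km/s.
Transfer-orbit speed at r₂: v_p = √[μ(2/r₂ − 1/a_t)] = 8.863 km/s.
Second burn Δv₂ = |v₂ − v_p| = 1.708 km/s.
Total Δv = Δv₁ + Δv₂ = 2.960 km/s.

Δv = 2.960 km/s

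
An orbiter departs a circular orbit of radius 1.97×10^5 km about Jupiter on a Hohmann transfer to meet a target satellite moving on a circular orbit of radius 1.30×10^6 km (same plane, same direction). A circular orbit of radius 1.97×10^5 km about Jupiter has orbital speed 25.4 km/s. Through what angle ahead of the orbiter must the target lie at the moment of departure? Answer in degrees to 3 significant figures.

From the circular-orbit relation v² = μ/r at r = 1.97×10^5 km: μ = v²r = (25.4)² × 1.97×10^5 = 1.27097×10^8 km³/s².
The Hohmann ellipse has a_t = (r₁ + r₂)/2 = 7.485×10^5 km.
The half-period of the transfer ellipse is t = π√(a_t³/μ) = 1.80456×10^5 s.
The target's mean motion on its circular orbit is ω₂ = √(μ/r₂³) = 7.60592×10^-6 rad/s.
Angle swept by the target during transfer: ω₂·t = 1.3725 rad = 78.64°.
Arrival is 180° from departure on the ellipse, so φ = 180° − 78.64° = 101°.

φ = 101°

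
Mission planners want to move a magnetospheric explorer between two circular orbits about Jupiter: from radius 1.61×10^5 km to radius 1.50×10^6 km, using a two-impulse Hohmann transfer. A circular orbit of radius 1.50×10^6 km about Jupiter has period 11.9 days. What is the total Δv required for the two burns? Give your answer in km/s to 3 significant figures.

From Kepler's third law T² = 4π²r³/μ at r = 1.50×10^6 km, T = 11.9 days = 11.9 × 86400 s = 1.02816×10^6 s: μ = 4π²r³/T² = 1.26041×10^8 km³/s².
Semi-major axis of the transfer orbit: a_t = (1.610×10^5 + 1.500×10^6)/2 = 8.305×10^5 km.
At r₁ the circular-orbit speed is v₁ = √(μ/r₁) = 27.980 km/s.
Transfer-orbit speed at r₁ (v² = μ(2/r − 1/a)): v_p = √[μ(2/r₁ − 1/a_t)] = 37.603 km/s.
First burn Δv₁ = |v_p − v₁| = 9.623 km/s.
Circular speed at r₂: v₂ = √(μ/r₂) = 9.167 km/s.
Transfer-orbit speed at r₂: v_a = √[μ(2/r₂ − 1/a_t)] = 4.036 km/s.
Second burn Δv₂ = |v₂ − v_a| = 5.131 km/s.
Total Δv = Δv₁ + Δv₂ = 14.75 km/s.

Δv = 14.8 km/s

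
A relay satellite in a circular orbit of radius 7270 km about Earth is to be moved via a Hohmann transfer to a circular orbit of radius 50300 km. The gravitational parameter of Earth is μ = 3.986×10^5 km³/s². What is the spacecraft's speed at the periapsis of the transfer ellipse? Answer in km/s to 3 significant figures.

v = 9.79 km/s

Transfer-ellipse semi-major axis a_t = (r₁ + r₂)/2 = (7270 + 50300)/2 = 28785 km.
At periapsis, r = 7270 km.
Applying v² = μ(2/r − 1/a_t): v = 9.788 km/s.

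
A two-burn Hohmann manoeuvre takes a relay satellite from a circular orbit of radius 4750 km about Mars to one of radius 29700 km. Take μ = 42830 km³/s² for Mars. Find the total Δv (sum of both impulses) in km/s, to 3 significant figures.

Δv = 1.51 km/s

Semi-major axis of the transfer orbit: a_t = (4750 + 29700)/2 = 17225 km.
Circular speed at r₁: v₁ = √(μ/r₁) = √(42830/4750) = 3.002806 km/s.
On the transfer ellipse at r₁, vis-viva equation gives v_p = √[μ(2/r₁ − 1/a_t)] = 3.942992 km/s.
First burn Δv₁ = |v_p − v₁| = 0.94019 km/s.
At r₂, v₂ = √(μ/r₂) = 1.20087 km/s.
Transfer-orbit speed at r₂: v_a = √[μ(2/r₂ − 1/a_t)] = 0.630613 km/s.
Second burn Δv₂ = |v₂ − v_a| = 0.57026 km/s.
Δv = Δv₁ + Δv₂ = 0.94019 + 0.57026 = 1.510 km/s.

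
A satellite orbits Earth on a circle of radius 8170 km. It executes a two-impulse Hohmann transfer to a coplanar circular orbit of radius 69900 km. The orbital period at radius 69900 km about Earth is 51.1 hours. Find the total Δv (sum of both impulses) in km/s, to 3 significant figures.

From Kepler's third law T² = 4π²r³/μ at r = 69900 km, T = 51.1 hours = 51.1 × 3600 s = 1.8396×10^5 s: μ = 4π²r³/T² = 3.98423×10^5 km³/s².
Semi-major axis of the transfer orbit: a_t = (8170 + 69900)/2 = 39035 km.
Circular speed at r₁: v₁ = √(μ/r₁) = √(3.98423×10^5/8170) = 6.983 km/s.
Transfer-orbit speed at r₁ (vis-viva): v_p = √[μ(2/r₁ − 1/a_t)] = 9.345 km/s.
First burn Δv₁ = |v_p − v₁| = 2.362 km/s.
At r₂, v₂ = √(μ/r₂) = 2.387 km/s.
Transfer-orbit speed at r₂: v_a = √[μ(2/r₂ − 1/a_t)] = 1.092 km/s.
Second burn Δv₂ = |v₂ − v_a| = 1.295 km/s.
Total Δv = Δv₁ + Δv₂ = 3.657 km/s.

Δv = 3.66 km/s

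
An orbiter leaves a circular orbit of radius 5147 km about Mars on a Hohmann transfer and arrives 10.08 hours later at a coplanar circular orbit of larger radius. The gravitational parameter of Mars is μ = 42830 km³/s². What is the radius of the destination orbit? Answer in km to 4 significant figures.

r₂ = 30610 km

Transfer time t = 10.08 hours = 36288 s, and t = π√(a_t³/μ).
So a_t = (μ t²/π²)^(1/3) = (42830 × (36288)² / π²)^(1/3) = 17878 km.
Since a_t = (r₁ + r₂)/2, r₂ = 2a_t − r₁ = 2×17878 − 5147 = 30609 km.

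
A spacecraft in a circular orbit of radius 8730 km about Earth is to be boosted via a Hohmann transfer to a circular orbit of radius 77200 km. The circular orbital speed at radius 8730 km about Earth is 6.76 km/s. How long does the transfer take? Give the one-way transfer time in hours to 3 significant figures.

t = 12.3 hours

From the circular-orbit relation v² = μ/r at r = 8730 km: μ = v²r = (6.76)² × 8730 = 3.98940×10^5 km³/s².
Semi-major axis of the transfer orbit: a_t = (8730 + 77200)/2 = 42965 km.
Half the transfer-orbit period gives t = π√(a_t³/μ) = 44300 s.
Converting: 44300 s ÷ 3600 s/hour = 12.3 hours.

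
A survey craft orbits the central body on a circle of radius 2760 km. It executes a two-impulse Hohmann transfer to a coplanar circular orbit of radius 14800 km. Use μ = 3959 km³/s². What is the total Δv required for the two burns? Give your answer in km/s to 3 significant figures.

Δv = 0.585 km/s

Semi-major axis of the transfer orbit: a_t = (2760 + 14800)/2 = 8780 km.
Circular speed at r₁: v₁ = √(μ/r₁) = √(3959/2760) = 1.1977 km/s.
Transfer-orbit speed at r₁ (vis-viva equation): v_p = √[μ(2/r₁ − 1/a_t)] = 1.5550 km/s.
First burn Δv₁ = |v_p − v₁| = 0.3573 km/s.
At r₂, v₂ = √(μ/r₂) = 0.5172 km/s.
Transfer-orbit speed at r₂: v_a = √[μ(2/r₂ − 1/a_t)] = 0.2900 km/s.
Second burn Δv₂ = |v₂ − v_a| = 0.2272 km/s.
Δv = Δv₁ + Δv₂ = 0.3573 + 0.2272 = 0.5845 km/s.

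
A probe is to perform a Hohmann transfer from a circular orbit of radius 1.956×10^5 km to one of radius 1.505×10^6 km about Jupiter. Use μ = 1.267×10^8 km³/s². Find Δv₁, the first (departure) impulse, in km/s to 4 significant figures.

Δv₁ = 8.409 km/s

The Hohmann ellipse has a_t = (r₁ + r₂)/2 = 8.503×10^5 km.
Circular speed at r = 1.956×10^5 km: v_c = √(μ/r) = 25.451 km/s.
Transfer-orbit speed at the same r (vis-viva, a = a_t): v_t = √[μ(2/r − 1/a_t)] = 33.860 km/s.
Δv₁ = |v_t − v_c| = |33.860 − 25.451| = 8.409 km/s.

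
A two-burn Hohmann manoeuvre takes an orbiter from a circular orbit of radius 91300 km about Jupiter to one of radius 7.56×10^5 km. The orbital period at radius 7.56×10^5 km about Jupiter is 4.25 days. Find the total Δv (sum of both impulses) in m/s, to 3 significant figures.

From Kepler's third law T² = 4π²r³/μ at r = 7.56×10^5 km, T = 4.25 days = 4.25 × 86400 s = 3.672×10^5 s: μ = 4π²r³/T² = 1.26509×10^8 km³/s².
Transfer-ellipse semi-major axis a_t = (r₁ + r₂)/2 = (91300 + 7.560×10^5)/2 = 4.2365×10^5 km.
Circular speed at r₁: v₁ = √(μ/r₁) = √(1.26509×10^8/91300) = 37.224 km/s.
On the transfer ellipse at r₁, v² = μ(2/r − 1/a) gives v_p = √[μ(2/r₁ − 1/a_t)] = 49.726 km/s.
First burn Δv₁ = |v_p − v₁| = 12.50 km/s.
Circular speed at r₂: v₂ = √(μ/r₂) = 12.936 km/s.
Transfer-orbit speed at r₂: v_a = √[μ(2/r₂ − 1/a_t)] = 6.0052 km/s.
Second burn Δv₂ = |v₂ − v_a| = 6.931 km/s.
Total Δv = Δv₁ + Δv₂ = 19.43 km/s.

Δv = 19400 m/s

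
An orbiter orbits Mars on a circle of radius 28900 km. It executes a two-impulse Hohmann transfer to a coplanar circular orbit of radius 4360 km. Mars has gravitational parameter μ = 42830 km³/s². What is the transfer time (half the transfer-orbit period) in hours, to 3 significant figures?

Semi-major axis of the transfer orbit: a_t = (28900 + 4360)/2 = 16630 km.
Half the transfer-orbit period gives t = π√(a_t³/μ) = 32550 s.
Converting: 32550 s ÷ 3600 s/hour = 9.04 hours.

t = 9.04 hours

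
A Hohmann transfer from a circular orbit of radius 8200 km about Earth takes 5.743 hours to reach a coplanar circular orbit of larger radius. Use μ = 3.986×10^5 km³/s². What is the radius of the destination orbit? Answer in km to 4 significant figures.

Transfer time t = 5.743 hours = 20674.8 s, and t = π√(a_t³/μ).
So a_t = (μ t²/π²)^(1/3) = (3.986×10^5 × (20674.8)² / π²)^(1/3) = 25845 km.
Since a_t = (r₁ + r₂)/2, r₂ = 2a_t − r₁ = 2×25845 − 8200 = 43490 km.

r₂ = 43490 km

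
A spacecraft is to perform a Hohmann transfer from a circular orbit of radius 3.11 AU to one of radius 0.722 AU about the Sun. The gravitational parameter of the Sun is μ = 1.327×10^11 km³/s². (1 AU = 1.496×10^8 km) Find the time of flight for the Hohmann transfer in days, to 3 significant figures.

In km: r₁ = 3.11 × 1.496×10^8 = 4.65256×10^8 km; r₂ = 0.722 × 1.496×10^8 = 1.080112×10^8 km.
Transfer-ellipse semi-major axis a_t = (r₁ + r₂)/2 = (4.65256×10^8 + 1.080112×10^8)/2 = 2.866336×10^8 km.
Half the transfer-orbit period gives t = π√(a_t³/μ) = 4.185×10^7 s.
Converting: 4.185×10^7 s ÷ 86400 s/day = 484 days.

t = 484 days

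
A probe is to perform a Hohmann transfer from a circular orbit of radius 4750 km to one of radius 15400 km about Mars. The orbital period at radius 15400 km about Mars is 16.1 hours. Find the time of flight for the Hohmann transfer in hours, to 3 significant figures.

From Kepler's third law T² = 4π²r³/μ at r = 15400 km, T = 16.1 hours = 16.1 × 3600 s = 57960 s: μ = 4π²r³/T² = 42920.5 km³/s².
Transfer-ellipse semi-major axis a_t = (r₁ + r₂)/2 = (4750 + 15400)/2 = 10075 km.
By Kepler's third law the transfer-orbit period is T = 2π√(a_t³/μ), so t = T/2 = 15340 s.
Converting: 15340 s ÷ 3600 s/hour = 4.26 hours.

t = 4.26 hours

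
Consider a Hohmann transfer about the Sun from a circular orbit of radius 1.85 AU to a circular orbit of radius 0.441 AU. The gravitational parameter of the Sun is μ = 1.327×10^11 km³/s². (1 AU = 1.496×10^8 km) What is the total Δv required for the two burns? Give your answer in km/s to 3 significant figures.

Δv = 20.5 km/s

In km: r₁ = 1.85 × 1.496×10^8 = 2.7676×10^8 km; r₂ = 0.441 × 1.496×10^8 = 6.59736×10^7 km.
Semi-major axis of the transfer orbit: a_t = (2.7676×10^8 + 6.59736×10^7)/2 = 1.713668×10^8 km.
Circular speed at r₁: v₁ = √(μ/r₁) = √(1.327×10^11/2.7676×10^8) = 21.897 km/s.
On the transfer ellipse at r₁, v² = μ(2/r − 1/a) gives v_a = √[μ(2/r₁ − 1/a_t)] = 13.586 km/s.
First burn Δv₁ = |v_a − v₁| = 8.311 km/s.
Circular speed at r₂: v₂ = √(μ/r₂) = 44.85 km/s.
Transfer-orbit speed at r₂: v_p = √[μ(2/r₂ − 1/a_t)] = 57.00 km/s.
Second burn Δv₂ = |v₂ − v_p| = 12.15 km/s.
Total Δv = Δv₁ + Δv₂ = 20.46 km/s.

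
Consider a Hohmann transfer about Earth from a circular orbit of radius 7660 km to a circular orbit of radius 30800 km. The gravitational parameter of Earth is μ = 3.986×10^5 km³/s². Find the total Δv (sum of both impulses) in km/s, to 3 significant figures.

Δv = 3.24 km/s

Semi-major axis of the transfer orbit: a_t = (7660 + 30800)/2 = 19230 km.
Circular speed at r₁: v₁ = √(μ/r₁) = √(3.986×10^5/7660) = 7.2136 km/s.
Transfer-orbit speed at r₁ (v² = μ(2/r − 1/a)): v_p = √[μ(2/r₁ − 1/a_t)] = 9.1294 km/s.
First burn Δv₁ = |v_p − v₁| = 1.916 km/s.
At r₂, v₂ = √(μ/r₂) = 3.597 km/s.
Transfer-orbit speed at r₂: v_a = √[μ(2/r₂ − 1/a_t)] = 2.270 km/s.
Second burn Δv₂ = |v₂ − v_a| = 1.327 km/s.
Δv = Δv₁ + Δv₂ = 1.916 + 1.327 = 3.243 km/s.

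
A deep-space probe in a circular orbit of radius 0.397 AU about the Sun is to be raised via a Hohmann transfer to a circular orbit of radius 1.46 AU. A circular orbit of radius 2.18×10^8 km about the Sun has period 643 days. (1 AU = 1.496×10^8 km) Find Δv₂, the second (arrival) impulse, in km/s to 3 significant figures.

Δv₂ = 8.53 km/s

From Kepler's third law T² = 4π²r³/μ at r = 2.18×10^8 km, T = 643 days = 643 × 86400 s = 5.55552×10^7 s: μ = 4π²r³/T² = 1.32519×10^11 km³/s².
In km: r₁ = 0.397 × 1.496×10^8 = 5.93912×10^7 km; r₂ = 1.46 × 1.496×10^8 = 2.18416×10^8 km.
The Hohmann ellipse has a_t = (r₁ + r₂)/2 = 1.389036×10^8 km.
Circular speed at r = 2.18416×10^8 km: v_c = √(μ/r) = 24.632 km/s.
Transfer-orbit speed at the same r (vis-viva, a = a_t): v_t = √[μ(2/r − 1/a_t)] = 16.107 km/s.
Δv₂ = |v_t − v_c| = |16.107 − 24.632| = 8.525 km/s.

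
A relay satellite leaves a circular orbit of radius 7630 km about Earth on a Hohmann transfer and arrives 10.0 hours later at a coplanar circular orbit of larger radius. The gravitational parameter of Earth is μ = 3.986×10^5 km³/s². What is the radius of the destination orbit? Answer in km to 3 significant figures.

r₂ = 67200 km

Transfer time t = 10.0 hours = 36000 s, and t = π√(a_t³/μ).
So a_t = (μ t²/π²)^(1/3) = (3.986×10^5 × (36000)² / π²)^(1/3) = 37407 km.
Since a_t = (r₁ + r₂)/2, r₂ = 2a_t − r₁ = 2×37407 − 7630 = 67184 km.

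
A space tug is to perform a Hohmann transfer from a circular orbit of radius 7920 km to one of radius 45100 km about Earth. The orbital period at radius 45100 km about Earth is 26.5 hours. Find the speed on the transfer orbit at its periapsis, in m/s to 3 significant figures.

v = 9250 m/s

From Kepler's third law T² = 4π²r³/μ at r = 45100 km, T = 26.5 hours = 26.5 × 3600 s = 95400 s: μ = 4π²r³/T² = 3.97917×10^5 km³/s².
Semi-major axis of the transfer orbit: a_t = (7920 + 45100)/2 = 26510 km.
The periapsis of the transfer ellipse is at r = 7920 km.
Vis-viva: v = √[μ(2/r − 1/a_t)] = √[3.97917×10^5 × (2/7920 − 1/26510)] = 9.245 km/s.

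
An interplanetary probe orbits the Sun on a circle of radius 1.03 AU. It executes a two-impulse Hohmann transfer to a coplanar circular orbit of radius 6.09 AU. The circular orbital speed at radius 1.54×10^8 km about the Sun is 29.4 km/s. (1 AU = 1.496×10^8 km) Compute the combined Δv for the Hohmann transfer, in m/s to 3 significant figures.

From the circular-orbit relation v² = μ/r at r = 1.54×10^8 km: μ = v²r = (29.4)² × 1.54×10^8 = 1.33111×10^11 km³/s².
In km: r₁ = 1.03 × 1.496×10^8 = 1.54088×10^8 km; r₂ = 6.09 × 1.496×10^8 = 9.11064×10^8 km.
The Hohmann ellipse has a_t = (r₁ + r₂)/2 = 5.32576×10^8 km.
At r₁ the circular-orbit speed is v₁ = √(μ/r₁) = 29.39 km/s.
On the transfer ellipse at r₁, vis-viva gives v_p = √[μ(2/r₁ − 1/a_t)] = 38.44 km/s.
First burn Δv₁ = |v_p − v₁| = 9.050 km/s.
At r₂, v₂ = √(μ/r₂) = 12.0874 km/s.
Transfer-orbit speed at r₂: v_a = √[μ(2/r₂ − 1/a_t)] = 6.50170 km/s.
Second burn Δv₂ = |v₂ − v_a| = 5.586 km/s.
Total Δv = Δv₁ + Δv₂ = 14.64 km/s.

Δv = 14600 m/s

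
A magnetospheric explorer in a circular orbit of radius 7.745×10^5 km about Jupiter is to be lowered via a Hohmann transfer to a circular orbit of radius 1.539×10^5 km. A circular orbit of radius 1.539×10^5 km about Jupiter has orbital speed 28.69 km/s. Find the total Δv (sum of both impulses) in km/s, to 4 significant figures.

Δv = 13.79 km/s

From the circular-orbit relation v² = μ/r at r = 1.539×10^5 km: μ = v²r = (28.69)² × 1.539×10^5 = 1.26678×10^8 km³/s².
Transfer-ellipse semi-major axis a_t = (r₁ + r₂)/2 = (7.745×10^5 + 1.539×10^5)/2 = 4.642×10^5 km.
At r₁ the circular-orbit speed is v₁ = √(μ/r₁) = 12.789 km/s.
Transfer-orbit speed at r₁ (v² = μ(2/r − 1/a)): v_a = √[μ(2/r₁ − 1/a_t)] = 7.3639 km/s.
First burn Δv₁ = |v_a − v₁| = 5.425 km/s.
Circular speed at r₂: v₂ = √(μ/r₂) = 28.690 km/s.
Transfer-orbit speed at r₂: v_p = √[μ(2/r₂ − 1/a_t)] = 37.059 km/s.
Second burn Δv₂ = |v₂ − v_p| = 8.369 km/s.
Δv = Δv₁ + Δv₂ = 5.425 + 8.369 = 13.79 km/s.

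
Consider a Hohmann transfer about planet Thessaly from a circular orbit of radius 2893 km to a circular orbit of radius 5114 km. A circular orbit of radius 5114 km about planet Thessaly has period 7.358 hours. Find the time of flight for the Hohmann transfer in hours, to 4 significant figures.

From Kepler's third law T² = 4π²r³/μ at r = 5114 km, T = 7.358 hours = 7.358 × 3600 s = 26488.8 s: μ = 4π²r³/T² = 7525.19 km³/s².
Transfer-ellipse semi-major axis a_t = (r₁ + r₂)/2 = (2893 + 5114)/2 = 4003.5 km.
By Kepler's third law the transfer-orbit period is T = 2π√(a_t³/μ), so t = T/2 = 9174 s.
Converting: 9174 s ÷ 3600 s/hour = 2.548 hours.

t = 2.548 hours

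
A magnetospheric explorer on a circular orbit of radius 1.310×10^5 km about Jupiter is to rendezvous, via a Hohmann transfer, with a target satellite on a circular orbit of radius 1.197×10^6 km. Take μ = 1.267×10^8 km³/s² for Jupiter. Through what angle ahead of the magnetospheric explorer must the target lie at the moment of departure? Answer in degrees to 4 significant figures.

φ = 105.6°

Transfer-ellipse semi-major axis a_t = (r₁ + r₂)/2 = (1.310×10^5 + 1.197×10^6)/2 = 6.640×10^5 km.
The half-period of the transfer ellipse is t = π√(a_t³/μ) = 1.510×10^5 s.
The target's mean motion on its circular orbit is ω₂ = √(μ/r₂³) = 8.595×10^-6 rad/s.
Angle swept by the target during transfer: ω₂·t = 1.298 rad = 74.37°.
The magnetospheric explorer traverses 180° on the transfer ellipse, so the target must lead by 180° − 74.37° = 105.6°.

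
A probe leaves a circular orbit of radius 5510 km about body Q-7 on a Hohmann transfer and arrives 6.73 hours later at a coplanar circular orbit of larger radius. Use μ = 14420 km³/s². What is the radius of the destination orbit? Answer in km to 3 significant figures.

Transfer time t = 6.73 hours = 24228 s, and t = π√(a_t³/μ).
So a_t = (μ t²/π²)^(1/3) = (14420 × (24228)² / π²)^(1/3) = 9500.9 km.
Since a_t = (r₁ + r₂)/2, r₂ = 2a_t − r₁ = 2×9500.9 − 5510 = 13491.8 km.

r₂ = 13500 km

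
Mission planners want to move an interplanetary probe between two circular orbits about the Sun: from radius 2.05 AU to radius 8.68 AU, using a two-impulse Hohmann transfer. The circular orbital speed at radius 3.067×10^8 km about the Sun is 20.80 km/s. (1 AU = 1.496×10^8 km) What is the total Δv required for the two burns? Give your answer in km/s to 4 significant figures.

Δv = 9.517 km/s

From the circular-orbit relation v² = μ/r at r = 3.067×10^8 km: μ = v²r = (20.80)² × 3.067×10^8 = 1.32691×10^11 km³/s².
In km: r₁ = 2.05 × 1.496×10^8 = 3.0668×10^8 km; r₂ = 8.68 × 1.496×10^8 = 1.298528×10^9 km.
The Hohmann ellipse has a_t = (r₁ + r₂)/2 = 8.02604×10^8 km.
Circular speed at r₁: v₁ = √(μ/r₁) = √(1.32691×10^11/3.0668×10^8) = 20.801 km/s.
Transfer-orbit speed at r₁ (vis-viva equation): v_p = √[μ(2/r₁ − 1/a_t)] = 26.458 km/s.
First burn Δv₁ = |v_p − v₁| = 5.657 km/s.
At r₂, v₂ = √(μ/r₂) = 10.109 km/s.
Transfer-orbit speed at r₂: v_a = √[μ(2/r₂ − 1/a_t)] = 6.2487 km/s.
Second burn Δv₂ = |v₂ − v_a| = 3.860 km/s.
Total Δv = Δv₁ + Δv₂ = 9.517 km/s.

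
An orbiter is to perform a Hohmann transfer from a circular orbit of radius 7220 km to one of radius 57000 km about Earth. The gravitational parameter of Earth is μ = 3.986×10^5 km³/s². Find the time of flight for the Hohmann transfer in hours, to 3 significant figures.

Semi-major axis of the transfer orbit: a_t = (7220 + 57000)/2 = 32110 km.
Transfer time t = π√(a_t³/μ) = π√((32110)³ / 3.986×10^5) = 28630 s.
Converting: 28630 s ÷ 3600 s/hour = 7.95 hours.

t = 7.95 hours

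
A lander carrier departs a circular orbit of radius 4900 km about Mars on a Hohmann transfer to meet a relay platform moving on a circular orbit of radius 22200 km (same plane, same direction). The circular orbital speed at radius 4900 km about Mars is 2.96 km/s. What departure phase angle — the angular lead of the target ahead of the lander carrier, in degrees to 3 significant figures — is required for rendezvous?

From the circular-orbit relation v² = μ/r at r = 4900 km: μ = v²r = (2.96)² × 4900 = 42931.8 km³/s².
Semi-major axis of the transfer orbit: a_t = (4900 + 22200)/2 = 13550 km.
The half-period of the transfer ellipse is t = π√(a_t³/μ) = 23910 s.
The target's mean motion on its circular orbit is ω₂ = √(μ/r₂³) = 6.264×10^-5 rad/s.
Angle swept by the target during transfer: ω₂·t = 1.498 rad = 85.83°.
The lander carrier traverses 180° on the transfer ellipse, so the target must lead by 180° − 85.83° = 94.2°.

φ = 94.2°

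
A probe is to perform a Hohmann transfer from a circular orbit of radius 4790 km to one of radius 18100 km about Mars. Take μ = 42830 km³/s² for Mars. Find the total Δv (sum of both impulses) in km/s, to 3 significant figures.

Δv = 1.31 km/s

The Hohmann ellipse has a_t = (r₁ + r₂)/2 = 11445 km.
Circular speed at r₁: v₁ = √(μ/r₁) = √(42830/4790) = 2.9902 km/s.
Transfer-orbit speed at r₁ (vis-viva equation): v_p = √[μ(2/r₁ − 1/a_t)] = 3.7604 km/s.
First burn Δv₁ = |v_p − v₁| = 0.7702 km/s.
At r₂, v₂ = √(μ/r₂) = 1.5383 km/s.
Transfer-orbit speed at r₂: v_a = √[μ(2/r₂ − 1/a_t)] = 0.99516 km/s.
Second burn Δv₂ = |v₂ − v_a| = 0.5431 km/s.
Δv = Δv₁ + Δv₂ = 0.7702 + 0.5431 = 1.313 km/s.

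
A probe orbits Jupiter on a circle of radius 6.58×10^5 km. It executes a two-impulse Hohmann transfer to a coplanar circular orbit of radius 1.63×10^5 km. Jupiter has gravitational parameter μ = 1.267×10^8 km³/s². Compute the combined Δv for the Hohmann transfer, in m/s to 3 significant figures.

The Hohmann ellipse has a_t = (r₁ + r₂)/2 = 4.105×10^5 km.
At r₁ the circular-orbit speed is v₁ = √(μ/r₁) = 13.876 km/s.
Transfer-orbit speed at r₁ (vis-viva equation): v_a = √[μ(2/r₁ − 1/a_t)] = 8.7440 km/s.
First burn Δv₁ = |v_a − v₁| = 5.132 km/s.
At r₂, v₂ = √(μ/r₂) = 27.880 km/s.
Transfer-orbit speed at r₂: v_p = √[μ(2/r₂ − 1/a_t)] = 35.298 km/s.
Second burn Δv₂ = |v₂ − v_p| = 7.418 km/s.
Δv = Δv₁ + Δv₂ = 5.132 + 7.418 = 12.55 km/s.

Δv = 12600 m/s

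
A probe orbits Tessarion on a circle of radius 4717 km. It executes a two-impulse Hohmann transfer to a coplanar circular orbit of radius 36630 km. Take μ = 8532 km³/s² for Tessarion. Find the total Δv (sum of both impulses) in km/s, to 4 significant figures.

The Hohmann ellipse has a_t = (r₁ + r₂)/2 = 20673.5 km.
At r₁ the circular-orbit speed is v₁ = √(μ/r₁) = 1.3449 km/s.
Transfer-orbit speed at r₁ (vis-viva): v_p = √[μ(2/r₁ − 1/a_t)] = 1.7902 km/s.
First burn Δv₁ = |v_p − v₁| = 0.4453 km/s.
Circular speed at r₂: v₂ = √(μ/r₂) = 0.4826 km/s.
Transfer-orbit speed at r₂: v_a = √[μ(2/r₂ − 1/a_t)] = 0.2305 km/s.
Second burn Δv₂ = |v₂ − v_a| = 0.2521 km/s.
Δv = Δv₁ + Δv₂ = 0.4453 + 0.2521 = 0.6974 km/s.

Δv = 0.6974 km/s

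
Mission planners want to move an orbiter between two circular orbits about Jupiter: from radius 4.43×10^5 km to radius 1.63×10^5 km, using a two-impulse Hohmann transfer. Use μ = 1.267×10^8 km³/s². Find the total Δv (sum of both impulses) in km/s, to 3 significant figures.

Semi-major axis of the transfer orbit: a_t = (4.430×10^5 + 1.630×10^5)/2 = 3.030×10^5 km.
At r₁ the circular-orbit speed is v₁ = √(μ/r₁) = 16.912 km/s.
On the transfer ellipse at r₁, vis-viva equation gives v_a = √[μ(2/r₁ − 1/a_t)] = 12.404 km/s.
First burn Δv₁ = |v_a − v₁| = 4.508 km/s.
At r₂, v₂ = √(μ/r₂) = 27.880 km/s.
Transfer-orbit speed at r₂: v_p = √[μ(2/r₂ − 1/a_t)] = 33.711 km/s.
Second burn Δv₂ = |v₂ − v_p| = 5.831 km/s.
Total Δv = Δv₁ + Δv₂ = 10.34 km/s.

Δv = 10.3 km/s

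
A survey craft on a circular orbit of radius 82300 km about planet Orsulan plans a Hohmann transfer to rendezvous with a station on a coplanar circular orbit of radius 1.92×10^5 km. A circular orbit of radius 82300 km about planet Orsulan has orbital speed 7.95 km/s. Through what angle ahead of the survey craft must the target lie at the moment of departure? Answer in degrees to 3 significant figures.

φ = 71.3°

From the circular-orbit relation v² = μ/r at r = 82300 km: μ = v²r = (7.95)² × 82300 = 5.20157×10^6 km³/s².
The Hohmann ellipse has a_t = (r₁ + r₂)/2 = 1.3715×10^5 km.
Transfer time t = π√(a_t³/μ) = 69960 s.
The target's mean motion on its circular orbit is ω₂ = √(μ/r₂³) = 2.711×10^-5 rad/s.
Angle swept by the target during transfer: ω₂·t = 1.897 rad = 108.7°.
The survey craft traverses 180° on the transfer ellipse, so the target must lead by 180° − 108.7° = 71.3°.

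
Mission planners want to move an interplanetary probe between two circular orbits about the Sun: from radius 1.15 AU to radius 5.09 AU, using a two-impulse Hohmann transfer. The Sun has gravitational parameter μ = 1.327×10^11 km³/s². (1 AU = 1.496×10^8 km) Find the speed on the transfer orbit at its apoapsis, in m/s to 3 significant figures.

v = 8010 m/s

In km: r₁ = 1.15 × 1.496×10^8 = 1.7204×10^8 km; r₂ = 5.09 × 1.496×10^8 = 7.61464×10^8 km.
Semi-major axis of the transfer orbit: a_t = (1.7204×10^8 + 7.61464×10^8)/2 = 4.66752×10^8 km.
At apoapsis, r = 7.61464×10^8 km.
Applying v² = μ(2/r − 1/a_t): v = 8.015 km/s.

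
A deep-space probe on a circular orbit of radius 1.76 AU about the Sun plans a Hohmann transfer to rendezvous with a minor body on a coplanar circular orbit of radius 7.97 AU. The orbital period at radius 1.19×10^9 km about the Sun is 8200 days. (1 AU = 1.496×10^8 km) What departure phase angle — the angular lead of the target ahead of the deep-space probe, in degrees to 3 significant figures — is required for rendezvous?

From Kepler's third law T² = 4π²r³/μ at r = 1.19×10^9 km, T = 8200 days = 8200 × 86400 s = 7.0848×10^8 s: μ = 4π²r³/T² = 1.32540×10^11 km³/s².
In km: r₁ = 1.76 × 1.496×10^8 = 2.63296×10^8 km; r₂ = 7.97 × 1.496×10^8 = 1.192312×10^9 km.
The Hohmann ellipse has a_t = (r₁ + r₂)/2 = 7.27804×10^8 km.
Transfer time t = π√(a_t³/μ) = 1.69433×10^8 s.
Target angular speed ω₂ = √(μ/r₂³) = 8.84276×10^-9 rad/s.
Angle swept by the target during transfer: ω₂·t = 1.49826 rad = 85.84°.
Arrival is 180° from departure on the ellipse, so φ = 180° − 85.84° = 94.2°.

φ = 94.2°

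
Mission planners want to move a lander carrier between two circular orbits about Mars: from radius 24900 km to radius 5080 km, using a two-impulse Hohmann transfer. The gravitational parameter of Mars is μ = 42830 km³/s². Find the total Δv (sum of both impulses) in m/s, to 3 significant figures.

Δv = 1390 m/s

The Hohmann ellipse has a_t = (r₁ + r₂)/2 = 14990 km.
At r₁ the circular-orbit speed is v₁ = √(μ/r₁) = 1.3115 km/s.
On the transfer ellipse at r₁, vis-viva equation gives v_a = √[μ(2/r₁ − 1/a_t)] = 0.76349 km/s.
First burn Δv₁ = |v_a − v₁| = 0.5480 km/s.
Circular speed at r₂: v₂ = √(μ/r₂) = 2.9036 km/s.
Transfer-orbit speed at r₂: v_p = √[μ(2/r₂ − 1/a_t)] = 3.7423 km/s.
Second burn Δv₂ = |v₂ − v_p| = 0.8387 km/s.
Total Δv = Δv₁ + Δv₂ = 1.387 km/s.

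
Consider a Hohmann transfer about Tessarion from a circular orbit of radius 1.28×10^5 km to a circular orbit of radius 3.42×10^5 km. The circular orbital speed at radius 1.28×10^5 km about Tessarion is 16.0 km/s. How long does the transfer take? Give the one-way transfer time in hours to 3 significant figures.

From the circular-orbit relation v² = μ/r at r = 1.28×10^5 km: μ = v²r = (16.0)² × 1.28×10^5 = 3.27680×10^7 km³/s².
Semi-major axis of the transfer orbit: a_t = (1.280×10^5 + 3.420×10^5)/2 = 2.350×10^5 km.
By Kepler's third law the transfer-orbit period is T = 2π√(a_t³/μ), so t = T/2 = 62520 s.
Converting: 62520 s ÷ 3600 s/hour = 17.4 hours.

t = 17.4 hours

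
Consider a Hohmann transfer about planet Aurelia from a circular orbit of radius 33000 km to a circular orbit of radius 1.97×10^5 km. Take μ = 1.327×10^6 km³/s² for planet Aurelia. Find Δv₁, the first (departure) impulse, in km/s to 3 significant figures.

Transfer-ellipse semi-major axis a_t = (r₁ + r₂)/2 = (33000 + 1.970×10^5)/2 = 1.150×10^5 km.
Circular speed at r = 33000 km: v_c = √(μ/r) = 6.3413 km/s.
Transfer-orbit speed at the same r (vis-viva, a = a_t): v_t = √[μ(2/r − 1/a_t)] = 8.2997 km/s.
Δv₁ = |v_t − v_c| = |8.2997 − 6.3413| = 1.958 km/s.

Δv₁ = 1.96 km/s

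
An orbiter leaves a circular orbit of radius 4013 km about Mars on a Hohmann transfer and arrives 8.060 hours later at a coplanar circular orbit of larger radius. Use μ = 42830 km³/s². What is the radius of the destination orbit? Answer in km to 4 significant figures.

r₂ = 26790 km

Transfer time t = 8.060 hours = 29016 s, and t = π√(a_t³/μ).
So a_t = (μ t²/π²)^(1/3) = (42830 × (29016)² / π²)^(1/3) = 15402 km.
Since a_t = (r₁ + r₂)/2, r₂ = 2a_t − r₁ = 2×15402 − 4013 = 26791 km.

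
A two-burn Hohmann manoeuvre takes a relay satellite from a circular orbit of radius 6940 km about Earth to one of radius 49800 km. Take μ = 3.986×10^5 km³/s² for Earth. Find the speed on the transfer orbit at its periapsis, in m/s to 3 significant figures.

Transfer-ellipse semi-major axis a_t = (r₁ + r₂)/2 = (6940 + 49800)/2 = 28370 km.
At periapsis, r = 6940 km.
Vis-viva: v = √[μ(2/r − 1/a_t)] = √[3.986×10^5 × (2/6940 − 1/28370)] = 10.04 km/s.

v = 10000 m/s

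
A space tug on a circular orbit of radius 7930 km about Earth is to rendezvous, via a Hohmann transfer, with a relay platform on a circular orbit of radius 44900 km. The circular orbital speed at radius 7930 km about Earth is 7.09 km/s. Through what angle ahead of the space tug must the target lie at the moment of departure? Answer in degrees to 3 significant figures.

φ = 98.8°

From the circular-orbit relation v² = μ/r at r = 7930 km: μ = v²r = (7.09)² × 7930 = 3.98626×10^5 km³/s².
Transfer-ellipse semi-major axis a_t = (r₁ + r₂)/2 = (7930 + 44900)/2 = 26415 km.
Transfer time t = π√(a_t³/μ) = 21362 s.
The target's mean motion on its circular orbit is ω₂ = √(μ/r₂³) = 6.6361×10^-5 rad/s.
Angle swept by the target during transfer: ω₂·t = 1.4176 rad = 81.22°.
The space tug traverses 180° on the transfer ellipse, so the target must lead by 180° − 81.22° = 98.8°.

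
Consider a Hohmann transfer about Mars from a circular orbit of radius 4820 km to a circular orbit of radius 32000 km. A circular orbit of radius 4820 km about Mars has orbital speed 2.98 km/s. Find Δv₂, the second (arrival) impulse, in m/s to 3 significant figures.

From the circular-orbit relation v² = μ/r at r = 4820 km: μ = v²r = (2.98)² × 4820 = 42803.5 km³/s².
Semi-major axis of the transfer orbit: a_t = (4820 + 32000)/2 = 18410 km.
Circular speed at r = 32000 km: v_c = √(μ/r) = 1.1566 km/s.
Vis-viva on the transfer ellipse at r = 32000 km gives v_t = √[μ(2/r − 1/a_t)] = 0.59178 km/s.
Δv₂ = |v_t − v_c| = |0.59178 − 1.1566| = 0.5648 km/s.

Δv₂ = 565 m/s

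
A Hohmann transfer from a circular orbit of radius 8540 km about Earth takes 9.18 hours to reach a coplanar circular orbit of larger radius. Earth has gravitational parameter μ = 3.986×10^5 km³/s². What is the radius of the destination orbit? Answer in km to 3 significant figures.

Transfer time t = 9.18 hours = 33048 s, and t = π√(a_t³/μ).
So a_t = (μ t²/π²)^(1/3) = (3.986×10^5 × (33048)² / π²)^(1/3) = 35333 km.
Since a_t = (r₁ + r₂)/2, r₂ = 2a_t − r₁ = 2×35333 − 8540 = 62126 km.

r₂ = 62100 km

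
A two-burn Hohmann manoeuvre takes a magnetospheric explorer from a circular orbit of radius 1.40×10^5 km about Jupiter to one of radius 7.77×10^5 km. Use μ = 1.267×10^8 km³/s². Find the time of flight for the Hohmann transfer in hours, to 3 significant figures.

The Hohmann ellipse has a_t = (r₁ + r₂)/2 = 4.585×10^5 km.
By Kepler's third law the transfer-orbit period is T = 2π√(a_t³/μ), so t = T/2 = 86650 s.
Converting: 86650 s ÷ 3600 s/hour = 24.1 hours.

t = 24.1 hours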